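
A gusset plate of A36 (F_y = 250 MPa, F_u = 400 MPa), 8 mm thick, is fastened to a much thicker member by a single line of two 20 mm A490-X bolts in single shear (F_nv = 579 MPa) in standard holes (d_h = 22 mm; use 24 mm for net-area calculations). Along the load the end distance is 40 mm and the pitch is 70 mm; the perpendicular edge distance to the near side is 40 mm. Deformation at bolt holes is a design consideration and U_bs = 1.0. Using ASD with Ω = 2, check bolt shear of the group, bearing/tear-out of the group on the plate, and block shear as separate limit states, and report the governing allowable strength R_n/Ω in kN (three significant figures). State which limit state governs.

Bolt shear: A_b = π·20²/4 = 314.2 mm²; R_n = 579 × 314.2 × 2 × 1 / 1000 = 363.8 kN → 363.8 / 2 = 182 kN.
Bearing: edge l_c = 29, r_n = 111.4 kN; interior l_c = 48, r_n = 153.6 kN; R_n = 111.4 + 1·153.6 = 265 kN → 132 kN.
Block shear: A_gv = 880, A_nv = 592, A_nt = 224 mm²; R_n = min(0.6F_uA_nv, 0.6F_yA_gv) + U_bs·F_u·A_nt = 221.6 kN → 111 kN.
Block shear governs: 111 kN.

111 kN (block shear governs)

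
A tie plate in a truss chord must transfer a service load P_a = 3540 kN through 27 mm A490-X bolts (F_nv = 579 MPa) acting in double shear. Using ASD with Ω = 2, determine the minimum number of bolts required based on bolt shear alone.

11 bolts

A_b = π·27²/4 = 572.6 mm².
Per-bolt allowable strength R_n/Ω = 579 × 572.6 × 2 / 1000 / 2 = 331.5 kN.
n ≥ 3540 / 331.5 = 10.68 → use 11 bolts.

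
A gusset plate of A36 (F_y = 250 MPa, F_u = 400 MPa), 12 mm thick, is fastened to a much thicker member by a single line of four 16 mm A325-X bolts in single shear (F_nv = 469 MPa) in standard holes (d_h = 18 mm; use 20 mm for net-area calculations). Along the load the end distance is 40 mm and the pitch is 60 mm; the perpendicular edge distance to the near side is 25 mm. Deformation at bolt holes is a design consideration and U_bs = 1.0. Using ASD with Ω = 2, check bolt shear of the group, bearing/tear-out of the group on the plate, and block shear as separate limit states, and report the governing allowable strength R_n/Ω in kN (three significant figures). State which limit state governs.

Bolt shear: A_b = π·16²/4 = 201.1 mm²; R_n = 469 × 201.1 × 4 × 1 / 1000 = 377.2 kN → 377.2 / 2 = 189 kN.
Bearing: edge l_c = 31, r_n = 178.6 kN; interior l_c = 42, r_n = 184.3 kN; R_n = 178.6 + 3·184.3 = 731.5 kN → 366 kN.
Block shear: A_gv = 2640, A_nv = 1800, A_nt = 180 mm²; R_n = min(0.6F_uA_nv, 0.6F_yA_gv) + U_bs·F_u·A_nt = 468 kN → 234 kN.
Bolt shear governs: 189 kN.

189 kN (bolt shear governs)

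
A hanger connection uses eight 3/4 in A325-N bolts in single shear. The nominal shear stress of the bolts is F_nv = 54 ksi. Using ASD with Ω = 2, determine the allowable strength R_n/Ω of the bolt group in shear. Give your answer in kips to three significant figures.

95.4 kips

A_b = π × 0.75² / 4 = 0.4418 in².
R_n = F_nv · A_b · n · n_s = 54 × 0.4418 × 8 × 1 = 190.9 kips.
Allowable strength R_n/Ω = 190.9 / 2 = 95.4 kips.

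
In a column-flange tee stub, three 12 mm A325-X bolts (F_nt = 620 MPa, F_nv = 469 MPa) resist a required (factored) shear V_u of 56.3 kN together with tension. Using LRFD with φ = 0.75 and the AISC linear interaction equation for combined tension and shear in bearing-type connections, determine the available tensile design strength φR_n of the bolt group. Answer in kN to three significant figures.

131 kN

A_b = π·12²/4 = 113.1 mm²; f_rv = 56.3 × 1000 / (3 × 113.1) = 165.9 MPa.
F'_nt = 1.3 F_nt − (F_nt / φF_nv) f_rv = 1.3·620 − (620/(0.75·469))·165.9 = 513.5 MPa, capped at F_nt → F'_nt = 513.5 MPa.
R_n = F'_nt · A_b · n = 513.5 × 113.1 × 3 / 1000 = 174.2 kN.
Design strength φR_n = 0.75 × 174.2 = 131 kN.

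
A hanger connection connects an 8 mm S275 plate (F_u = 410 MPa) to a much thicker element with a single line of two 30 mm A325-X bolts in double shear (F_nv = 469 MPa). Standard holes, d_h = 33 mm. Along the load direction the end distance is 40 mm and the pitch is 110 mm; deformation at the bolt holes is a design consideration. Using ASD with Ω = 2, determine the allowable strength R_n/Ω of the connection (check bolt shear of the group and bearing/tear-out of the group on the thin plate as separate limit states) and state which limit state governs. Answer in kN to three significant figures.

Bolt shear: A_b = π·30²/4 = 706.9 mm²; R_n = 469 × 706.9 × 2 × 2 / 1000 = 1326 kN → 1326 / 2 = 663 kN.
Bearing (1.2 l_c t F_u ≤ 2.4 d t F_u): upper limit = 2.4·30·8·410 / 1000 = 236.2 kN.
  Edge l_c = 40 − 33/2 = 23.5 → r_n = 92.5 kN; interior l_c = 110 − 33 = 77 → r_n = 236.2 kN.
  R_n,bearing = 1·92.5 + 1·236.2 = 328.7 kN → 328.7 / 2 = 164 kN.
Bearing governs: 164 kN.

164 kN (bearing governs)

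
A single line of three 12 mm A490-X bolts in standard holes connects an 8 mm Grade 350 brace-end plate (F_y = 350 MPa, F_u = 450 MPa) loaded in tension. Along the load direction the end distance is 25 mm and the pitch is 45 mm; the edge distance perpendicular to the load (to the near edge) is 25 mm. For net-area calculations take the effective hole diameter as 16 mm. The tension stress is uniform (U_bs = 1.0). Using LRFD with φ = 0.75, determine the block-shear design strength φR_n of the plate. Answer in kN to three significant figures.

167 kN

Shear plane L_v = 25 + 2·45 = 115 mm; A_gv = 115 × 8 = 920 mm².
A_nv = (115 − 2.5·16) × 8 = 600 mm².
A_nt = (25 − 0.5·16) × 8 = 136 mm².
0.6 F_u A_nv = 162 kN; 0.6 F_y A_gv = 193.2 kN → shear rupture governs the shear term.
R_n = 162 + 1.0 × 450 × 136 / 1000 = 223.2 kN.
Design strength φR_n = 0.75 × 223.2 = 167 kN.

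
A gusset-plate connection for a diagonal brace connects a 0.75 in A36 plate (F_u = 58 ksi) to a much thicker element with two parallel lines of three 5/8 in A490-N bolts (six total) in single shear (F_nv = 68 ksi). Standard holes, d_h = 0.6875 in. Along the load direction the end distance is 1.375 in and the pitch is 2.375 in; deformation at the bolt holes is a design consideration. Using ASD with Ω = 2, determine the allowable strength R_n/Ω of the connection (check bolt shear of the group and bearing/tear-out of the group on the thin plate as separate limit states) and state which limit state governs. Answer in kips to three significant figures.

Bolt shear: A_b = π·0.625²/4 = 0.3068 in²; R_n = 68 × 0.3068 × 6 × 1 = 125.2 kips → 125.2 / 2 = 62.6 kips.
Bearing (1.2 l_c t F_u ≤ 2.4 d t F_u): upper limit = 2.4·0.625·0.75·58 = 65.25 kips.
  Edge l_c = 1.375 − 0.6875/2 = 1.031 → r_n = 53.83 kips; interior l_c = 2.375 − 0.6875 = 1.688 → r_n = 65.25 kips.
  R_n,bearing = 2·53.83 + 4·65.25 = 368.7 kips → 368.7 / 2 = 184 kips.
Bolt shear governs: 62.6 kips.

62.6 kips (bolt shear governs)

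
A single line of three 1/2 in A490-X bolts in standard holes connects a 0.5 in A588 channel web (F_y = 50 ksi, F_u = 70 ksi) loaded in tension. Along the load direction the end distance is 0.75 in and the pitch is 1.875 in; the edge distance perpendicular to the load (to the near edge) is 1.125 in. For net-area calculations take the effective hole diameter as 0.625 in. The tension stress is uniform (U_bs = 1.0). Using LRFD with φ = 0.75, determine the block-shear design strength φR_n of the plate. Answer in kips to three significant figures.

Shear plane L_v = 0.75 + 2·1.875 = 4.5 in; A_gv = 4.5 × 0.5 = 2.25 in².
A_nv = (4.5 − 2.5·0.625) × 0.5 = 1.469 in².
A_nt = (1.125 − 0.5·0.625) × 0.5 = 0.4062 in².
0.6 F_u A_nv = 61.69 kips; 0.6 F_y A_gv = 67.5 kips → shear rupture governs the shear term.
R_n = 61.69 + 1.0 × 70 × 0.4062 = 90.12 kips.
Design strength φR_n = 0.75 × 90.12 = 67.6 kips.

67.6 kips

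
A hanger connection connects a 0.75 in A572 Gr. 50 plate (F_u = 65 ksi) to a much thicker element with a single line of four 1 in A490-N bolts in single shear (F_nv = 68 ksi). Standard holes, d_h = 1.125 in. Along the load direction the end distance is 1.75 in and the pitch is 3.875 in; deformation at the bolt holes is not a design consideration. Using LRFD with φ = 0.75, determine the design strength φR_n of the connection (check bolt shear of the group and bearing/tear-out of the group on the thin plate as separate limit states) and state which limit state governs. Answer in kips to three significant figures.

160 kips (bolt shear governs)

Bolt shear: A_b = π·1²/4 = 0.7854 in²; R_n = 68 × 0.7854 × 4 × 1 = 213.6 kips → 0.75 × 213.6 = 160 kips.
Bearing (1.5 l_c t F_u ≤ 3.0 d t F_u): upper limit = 3.0·1·0.75·65 = 146.2 kips.
  Edge l_c = 1.75 − 1.125/2 = 1.188 → r_n = 86.84 kips; interior l_c = 3.875 − 1.125 = 2.75 → r_n = 146.2 kips.
  R_n,bearing = 1·86.84 + 3·146.2 = 525.6 kips → 0.75 × 525.6 = 394 kips.
Bolt shear governs: 160 kips.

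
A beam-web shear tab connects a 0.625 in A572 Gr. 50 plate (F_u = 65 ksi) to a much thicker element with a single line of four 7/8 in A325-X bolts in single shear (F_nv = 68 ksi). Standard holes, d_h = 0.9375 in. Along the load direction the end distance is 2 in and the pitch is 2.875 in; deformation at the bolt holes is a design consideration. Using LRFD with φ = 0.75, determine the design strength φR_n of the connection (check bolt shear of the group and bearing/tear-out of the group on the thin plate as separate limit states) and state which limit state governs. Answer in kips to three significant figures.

Bolt shear: A_b = π·0.875²/4 = 0.6013 in²; R_n = 68 × 0.6013 × 4 × 1 = 163.6 kips → 0.75 × 163.6 = 123 kips.
Bearing (1.2 l_c t F_u ≤ 2.4 d t F_u): upper limit = 2.4·0.875·0.625·65 = 85.31 kips.
  Edge l_c = 2 − 0.9375/2 = 1.531 → r_n = 74.65 kips; interior l_c = 2.875 − 0.9375 = 1.938 → r_n = 85.31 kips.
  R_n,bearing = 1·74.65 + 3·85.31 = 330.6 kips → 0.75 × 330.6 = 248 kips.
Bolt shear governs: 123 kips.

123 kips (bolt shear governs)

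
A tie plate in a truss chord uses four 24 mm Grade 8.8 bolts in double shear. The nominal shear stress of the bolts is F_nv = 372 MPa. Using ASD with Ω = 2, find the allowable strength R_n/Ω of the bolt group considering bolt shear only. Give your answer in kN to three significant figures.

A_b = π × 24² / 4 = 452.4 mm².
R_n = F_nv · A_b · n · n_s = 372 × 452.4 × 4 × 2 / 1000 = 1346 kN.
Allowable strength R_n/Ω = 1346 / 2 = 673 kN.

673 kN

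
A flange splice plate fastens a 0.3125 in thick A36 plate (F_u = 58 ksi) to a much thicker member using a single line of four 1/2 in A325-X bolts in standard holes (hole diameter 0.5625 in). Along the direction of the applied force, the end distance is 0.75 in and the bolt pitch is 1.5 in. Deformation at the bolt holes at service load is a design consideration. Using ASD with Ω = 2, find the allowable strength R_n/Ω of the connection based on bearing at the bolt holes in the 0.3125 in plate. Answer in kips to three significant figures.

Per bolt r_n = 1.2 l_c t F_u ≤ 2.4 d t F_u; upper limit = 2.4 × 0.5 × 0.3125 × 58 = 21.75 kips.
Edge bolt: l_c = 0.75 − 0.5625/2 = 0.4688 in → 1.2 × 0.4688 × 0.3125 × 58 = 10.2 → r_n = 10.2 kips.
Interior bolts: l_c = 1.5 − 0.5625 = 0.9375 in → 1.2 × 0.9375 × 0.3125 × 58 = 20.39 → r_n = 20.39 kips.
R_n = 1 × 10.2 + 3 × 20.39 = 71.37 kips.
Allowable strength R_n/Ω = 71.37 / 2 = 35.7 kips.

35.7 kips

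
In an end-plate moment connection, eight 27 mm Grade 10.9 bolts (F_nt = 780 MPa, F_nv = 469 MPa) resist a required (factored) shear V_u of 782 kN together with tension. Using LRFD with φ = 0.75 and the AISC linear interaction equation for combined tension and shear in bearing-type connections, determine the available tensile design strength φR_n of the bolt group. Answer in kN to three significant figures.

2180 kN

A_b = π·27²/4 = 572.6 mm²; f_rv = 782 × 1000 / (8 × 572.6) = 170.7 MPa.
F'_nt = 1.3 F_nt − (F_nt / φF_nv) f_rv = 1.3·780 − (780/(0.75·469))·170.7 = 635.4 MPa, capped at F_nt → F'_nt = 635.4 MPa.
R_n = F'_nt · A_b · n = 635.4 × 572.6 × 8 / 1000 = 2910 kN.
Design strength φR_n = 0.75 × 2910 = 2180 kN.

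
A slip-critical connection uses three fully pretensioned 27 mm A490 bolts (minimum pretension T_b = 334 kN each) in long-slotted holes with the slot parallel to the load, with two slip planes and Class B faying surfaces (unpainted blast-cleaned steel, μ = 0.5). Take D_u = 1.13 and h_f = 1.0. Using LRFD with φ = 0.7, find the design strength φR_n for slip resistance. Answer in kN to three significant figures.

R_n = μ · D_u · h_f · T_b · n_s · n_b = 0.5 × 1.13 × 1.0 × 334 × 2 × 3 = 1132 kN.
Design strength φR_n = 0.7 × 1132 = 793 kN.

793 kN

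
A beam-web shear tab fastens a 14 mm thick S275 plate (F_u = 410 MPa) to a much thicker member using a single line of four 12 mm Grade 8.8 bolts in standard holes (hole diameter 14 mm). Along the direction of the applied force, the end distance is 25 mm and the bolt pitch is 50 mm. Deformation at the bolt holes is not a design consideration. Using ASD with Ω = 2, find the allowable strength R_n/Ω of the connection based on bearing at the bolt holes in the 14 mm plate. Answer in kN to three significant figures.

Per bolt r_n = 1.5 l_c t F_u ≤ 3.0 d t F_u; upper limit = 3.0 × 12 × 14 × 410 / 1000 = 206.6 kN.
Edge bolt: l_c = 25 − 14/2 = 18 mm → 1.5 × 18 × 14 × 410 / 1000 = 155 → r_n = 155 kN.
Interior bolts: l_c = 50 − 14 = 36 mm → 1.5 × 36 × 14 × 410 / 1000 = 310 → r_n = 206.6 kN.
R_n = 1 × 155 + 3 × 206.6 = 774.9 kN.
Allowable strength R_n/Ω = 774.9 / 2 = 387 kN.

387 kN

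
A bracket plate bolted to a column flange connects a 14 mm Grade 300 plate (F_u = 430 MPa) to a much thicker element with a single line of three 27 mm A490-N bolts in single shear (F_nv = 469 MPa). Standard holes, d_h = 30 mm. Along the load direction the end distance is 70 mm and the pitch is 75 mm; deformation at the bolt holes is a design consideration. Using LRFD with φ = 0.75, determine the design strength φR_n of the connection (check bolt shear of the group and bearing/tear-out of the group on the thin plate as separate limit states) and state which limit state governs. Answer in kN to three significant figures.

604 kN (bolt shear governs)

Bolt shear: A_b = π·27²/4 = 572.6 mm²; R_n = 469 × 572.6 × 3 × 1 / 1000 = 805.6 kN → 0.75 × 805.6 = 604 kN.
Bearing (1.2 l_c t F_u ≤ 2.4 d t F_u): upper limit = 2.4·27·14·430 / 1000 = 390.1 kN.
  Edge l_c = 70 − 30/2 = 55 → r_n = 390.1 kN; interior l_c = 75 − 30 = 45 → r_n = 325.1 kN.
  R_n,bearing = 1·390.1 + 2·325.1 = 1040 kN → 0.75 × 1040 = 780 kN.
Bolt shear governs: 604 kN.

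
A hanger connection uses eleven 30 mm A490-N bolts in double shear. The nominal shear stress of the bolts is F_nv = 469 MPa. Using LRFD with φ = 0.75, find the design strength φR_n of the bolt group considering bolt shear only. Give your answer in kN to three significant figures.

A_b = π × 30² / 4 = 706.9 mm².
R_n = F_nv · A_b · n · n_s = 469 × 706.9 × 11 × 2 / 1000 = 7293 kN.
Design strength φR_n = 0.75 × 7293 = 5470 kN.

5470 kN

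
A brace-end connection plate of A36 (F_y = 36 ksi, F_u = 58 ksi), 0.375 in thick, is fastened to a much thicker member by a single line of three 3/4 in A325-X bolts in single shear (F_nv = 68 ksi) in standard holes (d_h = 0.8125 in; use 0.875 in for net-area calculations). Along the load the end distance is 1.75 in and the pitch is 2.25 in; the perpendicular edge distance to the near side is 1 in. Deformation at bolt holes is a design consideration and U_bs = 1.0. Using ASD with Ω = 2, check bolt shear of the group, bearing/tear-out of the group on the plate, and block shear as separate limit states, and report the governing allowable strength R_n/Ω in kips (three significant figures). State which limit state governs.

31.4 kips (block shear governs)

Bolt shear: A_b = π·0.75²/4 = 0.4418 in²; R_n = 68 × 0.4418 × 3 × 1 = 90.12 kips → 90.12 / 2 = 45.1 kips.
Bearing: edge l_c = 1.344, r_n = 35.07 kips; interior l_c = 1.438, r_n = 37.52 kips; R_n = 35.07 + 2·37.52 = 110.1 kips → 55.1 kips.
Block shear: A_gv = 2.344, A_nv = 1.523, A_nt = 0.2109 in²; R_n = min(0.6F_uA_nv, 0.6F_yA_gv) + U_bs·F_u·A_nt = 62.86 kips → 31.4 kips.
Block shear governs: 31.4 kips.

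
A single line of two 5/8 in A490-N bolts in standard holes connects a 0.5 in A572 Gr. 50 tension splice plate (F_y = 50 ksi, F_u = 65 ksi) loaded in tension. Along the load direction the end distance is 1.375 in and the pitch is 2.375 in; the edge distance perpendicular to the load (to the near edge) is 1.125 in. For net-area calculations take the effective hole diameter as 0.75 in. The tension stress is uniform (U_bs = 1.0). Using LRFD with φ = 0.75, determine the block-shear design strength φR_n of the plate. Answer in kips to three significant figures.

Shear plane L_v = 1.375 + 1·2.375 = 3.75 in; A_gv = 3.75 × 0.5 = 1.875 in².
A_nv = (3.75 − 1.5·0.75) × 0.5 = 1.312 in².
A_nt = (1.125 − 0.5·0.75) × 0.5 = 0.375 in².
0.6 F_u A_nv = 51.19 kips; 0.6 F_y A_gv = 56.25 kips → shear rupture governs the shear term.
R_n = 51.19 + 1.0 × 65 × 0.375 = 75.56 kips.
Design strength φR_n = 0.75 × 75.56 = 56.7 kips.

56.7 kips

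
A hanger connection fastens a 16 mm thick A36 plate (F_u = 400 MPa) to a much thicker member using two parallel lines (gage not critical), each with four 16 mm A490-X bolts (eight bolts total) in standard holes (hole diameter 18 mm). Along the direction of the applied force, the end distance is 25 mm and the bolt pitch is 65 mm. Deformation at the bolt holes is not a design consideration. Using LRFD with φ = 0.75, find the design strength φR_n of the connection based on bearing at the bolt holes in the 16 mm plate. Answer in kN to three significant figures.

1610 kN

Per bolt r_n = 1.5 l_c t F_u ≤ 3.0 d t F_u; upper limit = 3.0 × 16 × 16 × 400 / 1000 = 307.2 kN.
Edge bolt: l_c = 25 − 18/2 = 16 mm → 1.5 × 16 × 16 × 400 / 1000 = 153.6 → r_n = 153.6 kN.
Interior bolts: l_c = 65 − 18 = 47 mm → 1.5 × 47 × 16 × 400 / 1000 = 451.2 → r_n = 307.2 kN.
R_n = 2 × 153.6 + 6 × 307.2 = 2150 kN.
Design strength φR_n = 0.75 × 2150 = 1610 kN.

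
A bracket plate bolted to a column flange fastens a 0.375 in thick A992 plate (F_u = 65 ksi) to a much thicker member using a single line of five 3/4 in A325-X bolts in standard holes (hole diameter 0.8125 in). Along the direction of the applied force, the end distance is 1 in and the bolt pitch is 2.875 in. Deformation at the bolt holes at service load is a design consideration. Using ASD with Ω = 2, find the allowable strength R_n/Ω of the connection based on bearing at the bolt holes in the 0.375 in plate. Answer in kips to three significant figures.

96.4 kips

Per bolt r_n = 1.2 l_c t F_u ≤ 2.4 d t F_u; upper limit = 2.4 × 0.75 × 0.375 × 65 = 43.87 kips.
Edge bolt: l_c = 1 − 0.8125/2 = 0.5938 in → 1.2 × 0.5938 × 0.375 × 65 = 17.37 → r_n = 17.37 kips.
Interior bolts: l_c = 2.875 − 0.8125 = 2.062 in → 1.2 × 2.062 × 0.375 × 65 = 60.33 → r_n = 43.87 kips.
R_n = 1 × 17.37 + 4 × 43.87 = 192.9 kips.
Allowable strength R_n/Ω = 192.9 / 2 = 96.4 kips.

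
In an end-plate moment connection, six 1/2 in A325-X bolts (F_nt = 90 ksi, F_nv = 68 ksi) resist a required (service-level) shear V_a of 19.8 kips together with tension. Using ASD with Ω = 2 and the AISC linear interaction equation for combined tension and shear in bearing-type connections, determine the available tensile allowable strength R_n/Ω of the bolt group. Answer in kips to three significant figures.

A_b = π·0.5²/4 = 0.1963 in²; f_rv = 19.8 / (6 × 0.1963) = 16.81 ksi.
F'_nt = 1.3 F_nt − (Ω F_nt / F_nv) f_rv = 1.3·90 − (2·90/68)·16.81 = 72.51 ksi, capped at F_nt → F'_nt = 72.51 ksi.
R_n = F'_nt · A_b · n = 72.51 × 0.1963 × 6 = 85.43 kips.
Allowable strength R_n/Ω = 85.43 / 2 = 42.7 kips.

42.7 kips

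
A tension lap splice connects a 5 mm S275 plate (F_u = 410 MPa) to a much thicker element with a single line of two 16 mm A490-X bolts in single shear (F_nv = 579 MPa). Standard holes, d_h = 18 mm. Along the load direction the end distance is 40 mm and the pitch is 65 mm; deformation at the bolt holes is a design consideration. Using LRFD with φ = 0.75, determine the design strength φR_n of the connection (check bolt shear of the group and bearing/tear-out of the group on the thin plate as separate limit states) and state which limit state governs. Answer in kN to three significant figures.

116 kN (bearing governs)

Bolt shear: A_b = π·16²/4 = 201.1 mm²; R_n = 579 × 201.1 × 2 × 1 / 1000 = 232.8 kN → 0.75 × 232.8 = 175 kN.
Bearing (1.2 l_c t F_u ≤ 2.4 d t F_u): upper limit = 2.4·16·5·410 / 1000 = 78.72 kN.
  Edge l_c = 40 − 18/2 = 31 → r_n = 76.26 kN; interior l_c = 65 − 18 = 47 → r_n = 78.72 kN.
  R_n,bearing = 1·76.26 + 1·78.72 = 155 kN → 0.75 × 155 = 116 kN.
Bearing governs: 116 kN.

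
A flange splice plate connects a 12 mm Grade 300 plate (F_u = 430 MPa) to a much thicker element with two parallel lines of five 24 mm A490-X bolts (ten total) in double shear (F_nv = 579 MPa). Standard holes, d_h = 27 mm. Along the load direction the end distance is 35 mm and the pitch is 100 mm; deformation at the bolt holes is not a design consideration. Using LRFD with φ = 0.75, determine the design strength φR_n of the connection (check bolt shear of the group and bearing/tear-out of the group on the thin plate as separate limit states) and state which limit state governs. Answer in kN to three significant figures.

2480 kN (bearing governs)

Bolt shear: A_b = π·24²/4 = 452.4 mm²; R_n = 579 × 452.4 × 10 × 2 / 1000 = 5239 kN → 0.75 × 5239 = 3930 kN.
Bearing (1.5 l_c t F_u ≤ 3.0 d t F_u): upper limit = 3.0·24·12·430 / 1000 = 371.5 kN.
  Edge l_c = 35 − 27/2 = 21.5 → r_n = 166.4 kN; interior l_c = 100 − 27 = 73 → r_n = 371.5 kN.
  R_n,bearing = 2·166.4 + 8·371.5 = 3305 kN → 0.75 × 3305 = 2480 kN.
Bearing governs: 2480 kN.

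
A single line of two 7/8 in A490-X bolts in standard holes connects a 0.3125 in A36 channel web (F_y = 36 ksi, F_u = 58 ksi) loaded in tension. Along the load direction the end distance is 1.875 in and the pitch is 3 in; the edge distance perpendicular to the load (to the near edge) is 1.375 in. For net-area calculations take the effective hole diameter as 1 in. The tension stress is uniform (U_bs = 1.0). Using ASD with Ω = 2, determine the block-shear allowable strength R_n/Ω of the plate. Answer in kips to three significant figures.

Shear plane L_v = 1.875 + 1·3 = 4.875 in; A_gv = 4.875 × 0.3125 = 1.523 in².
A_nv = (4.875 − 1.5·1) × 0.3125 = 1.055 in².
A_nt = (1.375 − 0.5·1) × 0.3125 = 0.2734 in².
0.6 F_u A_nv = 36.7 kips; 0.6 F_y A_gv = 32.91 kips → shear yielding governs the shear term.
R_n = 32.91 + 1.0 × 58 × 0.2734 = 48.77 kips.
Allowable strength R_n/Ω = 48.77 / 2 = 24.4 kips.

24.4 kips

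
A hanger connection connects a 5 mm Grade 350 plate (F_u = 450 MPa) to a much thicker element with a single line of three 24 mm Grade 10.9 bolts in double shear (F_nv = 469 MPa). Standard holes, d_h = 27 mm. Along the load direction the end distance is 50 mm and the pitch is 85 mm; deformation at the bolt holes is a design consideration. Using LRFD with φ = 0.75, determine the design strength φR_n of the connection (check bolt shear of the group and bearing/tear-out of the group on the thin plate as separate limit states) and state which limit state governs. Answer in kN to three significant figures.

268 kN (bearing governs)

Bolt shear: A_b = π·24²/4 = 452.4 mm²; R_n = 469 × 452.4 × 3 × 2 / 1000 = 1273 kN → 0.75 × 1273 = 955 kN.
Bearing (1.2 l_c t F_u ≤ 2.4 d t F_u): upper limit = 2.4·24·5·450 / 1000 = 129.6 kN.
  Edge l_c = 50 − 27/2 = 36.5 → r_n = 98.55 kN; interior l_c = 85 − 27 = 58 → r_n = 129.6 kN.
  R_n,bearing = 1·98.55 + 2·129.6 = 357.8 kN → 0.75 × 357.8 = 268 kN.
Bearing governs: 268 kN.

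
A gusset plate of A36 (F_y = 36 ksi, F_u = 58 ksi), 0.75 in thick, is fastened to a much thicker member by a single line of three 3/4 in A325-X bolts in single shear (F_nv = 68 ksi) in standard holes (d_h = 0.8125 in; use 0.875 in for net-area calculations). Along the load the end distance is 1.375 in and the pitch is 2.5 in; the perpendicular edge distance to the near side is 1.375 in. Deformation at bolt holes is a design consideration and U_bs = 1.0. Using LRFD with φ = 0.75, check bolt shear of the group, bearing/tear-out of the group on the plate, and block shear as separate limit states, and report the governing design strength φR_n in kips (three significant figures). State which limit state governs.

Bolt shear: A_b = π·0.75²/4 = 0.4418 in²; R_n = 68 × 0.4418 × 3 × 1 = 90.12 kips → 0.75 × 90.12 = 67.6 kips.
Bearing: edge l_c = 0.9688, r_n = 50.57 kips; interior l_c = 1.688, r_n = 78.3 kips; R_n = 50.57 + 2·78.3 = 207.2 kips → 155 kips.
Block shear: A_gv = 4.781, A_nv = 3.141, A_nt = 0.7031 in²; R_n = min(0.6F_uA_nv, 0.6F_yA_gv) + U_bs·F_u·A_nt = 144.1 kips → 108 kips.
Bolt shear governs: 67.6 kips.

67.6 kips (bolt shear governs)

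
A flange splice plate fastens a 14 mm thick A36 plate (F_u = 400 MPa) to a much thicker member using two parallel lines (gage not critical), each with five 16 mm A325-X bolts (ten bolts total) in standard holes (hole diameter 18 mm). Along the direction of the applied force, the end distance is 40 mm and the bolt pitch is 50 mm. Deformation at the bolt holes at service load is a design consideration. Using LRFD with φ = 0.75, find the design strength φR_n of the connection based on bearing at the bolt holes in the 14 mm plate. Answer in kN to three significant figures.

Per bolt r_n = 1.2 l_c t F_u ≤ 2.4 d t F_u; upper limit = 2.4 × 16 × 14 × 400 / 1000 = 215 kN.
Edge bolt: l_c = 40 − 18/2 = 31 mm → 1.2 × 31 × 14 × 400 / 1000 = 208.3 → r_n = 208.3 kN.
Interior bolts: l_c = 50 − 18 = 32 mm → 1.2 × 32 × 14 × 400 / 1000 = 215 → r_n = 215 kN.
R_n = 2 × 208.3 + 8 × 215 = 2137 kN.
Design strength φR_n = 0.75 × 2137 = 1600 kN.

1600 kN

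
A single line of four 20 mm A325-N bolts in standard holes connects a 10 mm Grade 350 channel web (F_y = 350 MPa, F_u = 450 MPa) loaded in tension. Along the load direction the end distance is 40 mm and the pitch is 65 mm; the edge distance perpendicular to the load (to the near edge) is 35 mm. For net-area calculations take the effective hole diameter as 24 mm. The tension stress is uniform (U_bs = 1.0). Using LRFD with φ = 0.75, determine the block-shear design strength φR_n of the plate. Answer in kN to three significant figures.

383 kN

Shear plane L_v = 40 + 3·65 = 235 mm; A_gv = 235 × 10 = 2350 mm².
A_nv = (235 − 3.5·24) × 10 = 1510 mm².
A_nt = (35 − 0.5·24) × 10 = 230 mm².
0.6 F_u A_nv = 407.7 kN; 0.6 F_y A_gv = 493.5 kN → shear rupture governs the shear term.
R_n = 407.7 + 1.0 × 450 × 230 / 1000 = 511.2 kN.
Design strength φR_n = 0.75 × 511.2 = 383 kN.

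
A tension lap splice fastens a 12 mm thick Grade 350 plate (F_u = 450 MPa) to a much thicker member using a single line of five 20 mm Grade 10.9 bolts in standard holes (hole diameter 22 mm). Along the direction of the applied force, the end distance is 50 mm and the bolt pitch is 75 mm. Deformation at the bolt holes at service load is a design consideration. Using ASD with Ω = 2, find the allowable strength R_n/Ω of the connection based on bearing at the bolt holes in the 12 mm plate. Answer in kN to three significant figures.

645 kN

Per bolt r_n = 1.2 l_c t F_u ≤ 2.4 d t F_u; upper limit = 2.4 × 20 × 12 × 450 / 1000 = 259.2 kN.
Edge bolt: l_c = 50 − 22/2 = 39 mm → 1.2 × 39 × 12 × 450 / 1000 = 252.7 → r_n = 252.7 kN.
Interior bolts: l_c = 75 − 22 = 53 mm → 1.2 × 53 × 12 × 450 / 1000 = 343.4 → r_n = 259.2 kN.
R_n = 1 × 252.7 + 4 × 259.2 = 1290 kN.
Allowable strength R_n/Ω = 1290 / 2 = 645 kN.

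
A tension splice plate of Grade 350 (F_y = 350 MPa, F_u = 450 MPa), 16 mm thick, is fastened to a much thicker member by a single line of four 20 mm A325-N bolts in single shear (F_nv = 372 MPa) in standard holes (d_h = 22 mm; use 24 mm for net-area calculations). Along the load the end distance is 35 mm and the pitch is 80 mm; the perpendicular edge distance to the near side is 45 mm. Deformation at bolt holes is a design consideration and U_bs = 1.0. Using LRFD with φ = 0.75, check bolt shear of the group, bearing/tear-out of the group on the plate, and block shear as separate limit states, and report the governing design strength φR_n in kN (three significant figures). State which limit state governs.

Bolt shear: A_b = π·20²/4 = 314.2 mm²; R_n = 372 × 314.2 × 4 × 1 / 1000 = 467.5 kN → 0.75 × 467.5 = 351 kN.
Bearing: edge l_c = 24, r_n = 207.4 kN; interior l_c = 58, r_n = 345.6 kN; R_n = 207.4 + 3·345.6 = 1244 kN → 933 kN.
Block shear: A_gv = 4400, A_nv = 3056, A_nt = 528 mm²; R_n = min(0.6F_uA_nv, 0.6F_yA_gv) + U_bs·F_u·A_nt = 1063 kN → 797 kN.
Bolt shear governs: 351 kN.

351 kN (bolt shear governs)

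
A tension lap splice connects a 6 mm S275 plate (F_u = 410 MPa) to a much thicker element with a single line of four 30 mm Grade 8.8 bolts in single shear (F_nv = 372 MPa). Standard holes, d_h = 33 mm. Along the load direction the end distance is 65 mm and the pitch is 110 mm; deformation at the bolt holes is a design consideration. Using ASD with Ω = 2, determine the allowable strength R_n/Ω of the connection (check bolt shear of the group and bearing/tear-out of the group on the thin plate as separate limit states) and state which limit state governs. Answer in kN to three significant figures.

337 kN (bearing governs)

Bolt shear: A_b = π·30²/4 = 706.9 mm²; R_n = 372 × 706.9 × 4 × 1 / 1000 = 1052 kN → 1052 / 2 = 526 kN.
Bearing (1.2 l_c t F_u ≤ 2.4 d t F_u): upper limit = 2.4·30·6·410 / 1000 = 177.1 kN.
  Edge l_c = 65 − 33/2 = 48.5 → r_n = 143.2 kN; interior l_c = 110 − 33 = 77 → r_n = 177.1 kN.
  R_n,bearing = 1·143.2 + 3·177.1 = 674.5 kN → 674.5 / 2 = 337 kN.
Bearing governs: 337 kN.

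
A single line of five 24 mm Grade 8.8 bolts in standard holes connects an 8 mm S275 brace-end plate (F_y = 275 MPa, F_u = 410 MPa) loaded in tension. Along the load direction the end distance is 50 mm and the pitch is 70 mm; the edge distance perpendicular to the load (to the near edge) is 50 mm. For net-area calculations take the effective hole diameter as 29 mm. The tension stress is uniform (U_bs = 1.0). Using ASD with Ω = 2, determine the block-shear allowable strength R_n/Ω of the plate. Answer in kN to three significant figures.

Shear plane L_v = 50 + 4·70 = 330 mm; A_gv = 330 × 8 = 2640 mm².
A_nv = (330 − 4.5·29) × 8 = 1596 mm².
A_nt = (50 − 0.5·29) × 8 = 284 mm².
0.6 F_u A_nv = 392.6 kN; 0.6 F_y A_gv = 435.6 kN → shear rupture governs the shear term.
R_n = 392.6 + 1.0 × 410 × 284 / 1000 = 509.1 kN.
Allowable strength R_n/Ω = 509.1 / 2 = 255 kN.

255 kN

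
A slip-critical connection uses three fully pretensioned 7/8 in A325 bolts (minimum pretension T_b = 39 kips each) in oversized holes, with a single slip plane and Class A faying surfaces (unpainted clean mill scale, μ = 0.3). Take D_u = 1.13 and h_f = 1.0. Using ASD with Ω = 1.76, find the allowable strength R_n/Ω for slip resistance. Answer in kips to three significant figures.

R_n = μ · D_u · h_f · T_b · n_s · n_b = 0.3 × 1.13 × 1.0 × 39 × 1 × 3 = 39.66 kips.
Allowable strength R_n/Ω = 39.66 / 1.76 = 22.5 kips.

22.5 kips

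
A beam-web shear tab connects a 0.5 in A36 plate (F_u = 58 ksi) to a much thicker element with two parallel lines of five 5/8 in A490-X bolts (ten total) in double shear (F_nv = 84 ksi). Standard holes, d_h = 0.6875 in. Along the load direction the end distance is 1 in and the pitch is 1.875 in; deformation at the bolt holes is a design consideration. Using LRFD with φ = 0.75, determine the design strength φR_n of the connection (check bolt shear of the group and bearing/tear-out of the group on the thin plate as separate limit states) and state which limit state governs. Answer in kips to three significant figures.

282 kips (bearing governs)

Bolt shear: A_b = π·0.625²/4 = 0.3068 in²; R_n = 84 × 0.3068 × 10 × 2 = 515.4 kips → 0.75 × 515.4 = 387 kips.
Bearing (1.2 l_c t F_u ≤ 2.4 d t F_u): upper limit = 2.4·0.625·0.5·58 = 43.5 kips.
  Edge l_c = 1 − 0.6875/2 = 0.6562 → r_n = 22.84 kips; interior l_c = 1.875 − 0.6875 = 1.188 → r_n = 41.33 kips.
  R_n,bearing = 2·22.84 + 8·41.33 = 376.3 kips → 0.75 × 376.3 = 282 kips.
Bearing governs: 282 kips.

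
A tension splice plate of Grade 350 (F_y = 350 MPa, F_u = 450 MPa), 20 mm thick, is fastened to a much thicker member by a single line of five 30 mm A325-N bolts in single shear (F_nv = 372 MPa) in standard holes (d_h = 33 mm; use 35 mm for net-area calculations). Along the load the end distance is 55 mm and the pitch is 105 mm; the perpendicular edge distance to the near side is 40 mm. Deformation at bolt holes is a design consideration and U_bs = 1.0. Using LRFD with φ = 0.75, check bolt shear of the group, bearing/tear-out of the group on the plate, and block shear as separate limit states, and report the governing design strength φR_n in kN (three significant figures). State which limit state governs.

986 kN (bolt shear governs)

Bolt shear: A_b = π·30²/4 = 706.9 mm²; R_n = 372 × 706.9 × 5 × 1 / 1000 = 1315 kN → 0.75 × 1315 = 986 kN.
Bearing: edge l_c = 38.5, r_n = 415.8 kN; interior l_c = 72, r_n = 648 kN; R_n = 415.8 + 4·648 = 3008 kN → 2260 kN.
Block shear: A_gv = 9500, A_nv = 6350, A_nt = 450 mm²; R_n = min(0.6F_uA_nv, 0.6F_yA_gv) + U_bs·F_u·A_nt = 1917 kN → 1440 kN.
Bolt shear governs: 986 kN.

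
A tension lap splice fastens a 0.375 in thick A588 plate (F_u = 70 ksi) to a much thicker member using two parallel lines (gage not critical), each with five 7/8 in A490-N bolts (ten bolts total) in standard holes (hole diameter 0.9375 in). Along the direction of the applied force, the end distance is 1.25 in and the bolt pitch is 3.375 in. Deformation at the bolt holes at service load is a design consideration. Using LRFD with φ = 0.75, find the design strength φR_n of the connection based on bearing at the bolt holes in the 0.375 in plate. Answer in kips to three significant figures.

Per bolt r_n = 1.2 l_c t F_u ≤ 2.4 d t F_u; upper limit = 2.4 × 0.875 × 0.375 × 70 = 55.13 kips.
Edge bolt: l_c = 1.25 − 0.9375/2 = 0.7812 in → 1.2 × 0.7812 × 0.375 × 70 = 24.61 → r_n = 24.61 kips.
Interior bolts: l_c = 3.375 − 0.9375 = 2.438 in → 1.2 × 2.438 × 0.375 × 70 = 76.78 → r_n = 55.13 kips.
R_n = 2 × 24.61 + 8 × 55.13 = 490.2 kips.
Design strength φR_n = 0.75 × 490.2 = 368 kips.

368 kips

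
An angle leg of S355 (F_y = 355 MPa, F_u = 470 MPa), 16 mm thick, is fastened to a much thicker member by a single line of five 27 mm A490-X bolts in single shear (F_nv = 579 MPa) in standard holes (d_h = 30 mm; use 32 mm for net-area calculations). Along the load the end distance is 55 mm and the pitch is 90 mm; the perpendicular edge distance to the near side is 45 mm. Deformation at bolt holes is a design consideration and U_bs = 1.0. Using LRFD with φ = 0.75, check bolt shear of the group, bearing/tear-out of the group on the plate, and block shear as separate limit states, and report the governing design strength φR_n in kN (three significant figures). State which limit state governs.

1080 kN (block shear governs)

Bolt shear: A_b = π·27²/4 = 572.6 mm²; R_n = 579 × 572.6 × 5 × 1 / 1000 = 1658 kN → 0.75 × 1658 = 1240 kN.
Bearing: edge l_c = 40, r_n = 361 kN; interior l_c = 60, r_n = 487.3 kN; R_n = 361 + 4·487.3 = 2310 kN → 1730 kN.
Block shear: A_gv = 6640, A_nv = 4336, A_nt = 464 mm²; R_n = min(0.6F_uA_nv, 0.6F_yA_gv) + U_bs·F_u·A_nt = 1441 kN → 1080 kN.
Block shear governs: 1080 kN.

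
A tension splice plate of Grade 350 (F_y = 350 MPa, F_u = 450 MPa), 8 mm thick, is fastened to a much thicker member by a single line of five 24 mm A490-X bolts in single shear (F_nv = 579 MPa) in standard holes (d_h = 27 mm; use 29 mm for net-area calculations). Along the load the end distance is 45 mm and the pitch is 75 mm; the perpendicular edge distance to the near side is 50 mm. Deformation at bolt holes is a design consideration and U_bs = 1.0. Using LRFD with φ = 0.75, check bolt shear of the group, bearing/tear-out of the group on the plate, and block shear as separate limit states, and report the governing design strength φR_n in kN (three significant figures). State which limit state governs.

443 kN (block shear governs)

Bolt shear: A_b = π·24²/4 = 452.4 mm²; R_n = 579 × 452.4 × 5 × 1 / 1000 = 1310 kN → 0.75 × 1310 = 982 kN.
Bearing: edge l_c = 31.5, r_n = 136.1 kN; interior l_c = 48, r_n = 207.4 kN; R_n = 136.1 + 4·207.4 = 965.5 kN → 724 kN.
Block shear: A_gv = 2760, A_nv = 1716, A_nt = 284 mm²; R_n = min(0.6F_uA_nv, 0.6F_yA_gv) + U_bs·F_u·A_nt = 591.1 kN → 443 kN.
Block shear governs: 443 kN.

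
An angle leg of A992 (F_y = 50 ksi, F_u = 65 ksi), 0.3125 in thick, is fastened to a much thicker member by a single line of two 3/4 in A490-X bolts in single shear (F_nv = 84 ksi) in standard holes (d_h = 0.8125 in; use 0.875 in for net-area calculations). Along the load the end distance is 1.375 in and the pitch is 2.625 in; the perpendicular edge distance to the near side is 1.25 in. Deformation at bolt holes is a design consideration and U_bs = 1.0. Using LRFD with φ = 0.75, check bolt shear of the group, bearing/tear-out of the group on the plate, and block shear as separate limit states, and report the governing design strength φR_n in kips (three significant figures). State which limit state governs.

36.9 kips (block shear governs)

Bolt shear: A_b = π·0.75²/4 = 0.4418 in²; R_n = 84 × 0.4418 × 2 × 1 = 74.22 kips → 0.75 × 74.22 = 55.7 kips.
Bearing: edge l_c = 0.9688, r_n = 23.61 kips; interior l_c = 1.812, r_n = 36.56 kips; R_n = 23.61 + 1·36.56 = 60.18 kips → 45.1 kips.
Block shear: A_gv = 1.25, A_nv = 0.8398, A_nt = 0.2539 in²; R_n = min(0.6F_uA_nv, 0.6F_yA_gv) + U_bs·F_u·A_nt = 49.26 kips → 36.9 kips.
Block shear governs: 36.9 kips.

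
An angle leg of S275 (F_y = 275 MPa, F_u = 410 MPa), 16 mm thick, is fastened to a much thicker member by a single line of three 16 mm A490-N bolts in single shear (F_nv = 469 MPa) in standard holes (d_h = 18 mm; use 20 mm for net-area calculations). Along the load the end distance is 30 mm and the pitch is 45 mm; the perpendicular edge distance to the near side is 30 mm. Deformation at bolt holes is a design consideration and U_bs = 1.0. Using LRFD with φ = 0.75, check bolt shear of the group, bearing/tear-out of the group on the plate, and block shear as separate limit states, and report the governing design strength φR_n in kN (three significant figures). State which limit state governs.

212 kN (bolt shear governs)

Bolt shear: A_b = π·16²/4 = 201.1 mm²; R_n = 469 × 201.1 × 3 × 1 / 1000 = 282.9 kN → 0.75 × 282.9 = 212 kN.
Bearing: edge l_c = 21, r_n = 165.3 kN; interior l_c = 27, r_n = 212.5 kN; R_n = 165.3 + 2·212.5 = 590.4 kN → 443 kN.
Block shear: A_gv = 1920, A_nv = 1120, A_nt = 320 mm²; R_n = min(0.6F_uA_nv, 0.6F_yA_gv) + U_bs·F_u·A_nt = 406.7 kN → 305 kN.
Bolt shear governs: 212 kN.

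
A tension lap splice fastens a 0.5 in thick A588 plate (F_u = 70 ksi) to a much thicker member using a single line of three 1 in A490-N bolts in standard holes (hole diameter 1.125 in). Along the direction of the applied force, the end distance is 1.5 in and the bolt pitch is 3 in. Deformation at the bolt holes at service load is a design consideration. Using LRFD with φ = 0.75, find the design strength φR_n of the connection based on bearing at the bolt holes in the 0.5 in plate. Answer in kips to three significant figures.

Per bolt r_n = 1.2 l_c t F_u ≤ 2.4 d t F_u; upper limit = 2.4 × 1 × 0.5 × 70 = 84 kips.
Edge bolt: l_c = 1.5 − 1.125/2 = 0.9375 in → 1.2 × 0.9375 × 0.5 × 70 = 39.38 → r_n = 39.38 kips.
Interior bolts: l_c = 3 − 1.125 = 1.875 in → 1.2 × 1.875 × 0.5 × 70 = 78.75 → r_n = 78.75 kips.
R_n = 1 × 39.38 + 2 × 78.75 = 196.9 kips.
Design strength φR_n = 0.75 × 196.9 = 148 kips.

148 kips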